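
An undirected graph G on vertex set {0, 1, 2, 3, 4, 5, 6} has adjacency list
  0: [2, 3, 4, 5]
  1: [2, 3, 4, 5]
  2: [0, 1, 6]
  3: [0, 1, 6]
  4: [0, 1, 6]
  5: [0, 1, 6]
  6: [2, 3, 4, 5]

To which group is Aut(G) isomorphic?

The vertices split by degree into {0, 1, 6} (degree 4) and {2, 3, 4, 5} (degree 3); every edge runs between the two parts, so G is the complete bipartite graph K_{3,4}. Automorphisms preserve the bipartition setwise (since the parts differ in size) and act as S_3 × S_4 within it; |Aut| = 144.

S_3 × S_4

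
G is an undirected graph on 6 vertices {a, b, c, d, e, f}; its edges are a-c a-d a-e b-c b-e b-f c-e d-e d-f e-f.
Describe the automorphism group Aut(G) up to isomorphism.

Vertex e is the unique vertex of degree 5; the remaining 5 vertices each have degree 3 and induce a cycle, so G is the wheel on 6 vertices with hub e. Every automorphism fixes the hub and acts on the rim 5-cycle, so Aut(G) ≅ Aut(C_5) = D_5 of order 10.

the dihedral group of order 10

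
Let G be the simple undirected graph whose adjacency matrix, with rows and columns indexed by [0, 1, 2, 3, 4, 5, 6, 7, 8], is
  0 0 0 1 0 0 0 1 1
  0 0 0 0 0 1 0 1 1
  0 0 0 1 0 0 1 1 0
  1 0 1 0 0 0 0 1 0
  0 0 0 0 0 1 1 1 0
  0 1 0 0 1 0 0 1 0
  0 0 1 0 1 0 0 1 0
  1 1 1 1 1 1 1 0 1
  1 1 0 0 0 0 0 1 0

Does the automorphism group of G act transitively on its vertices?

No

Vertex 7 is the only vertex of degree 8, so every automorphism fixes it; G is not vertex-transitive.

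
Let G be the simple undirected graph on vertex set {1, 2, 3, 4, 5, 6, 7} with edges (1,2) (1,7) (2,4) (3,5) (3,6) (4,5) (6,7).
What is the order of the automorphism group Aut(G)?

G is 2-regular and connected on 7 vertices, i.e. the cycle C_7. C_7 has 7 rotations and 7 reflections, so Aut(C_7) ≅ D_7 of order 14.

14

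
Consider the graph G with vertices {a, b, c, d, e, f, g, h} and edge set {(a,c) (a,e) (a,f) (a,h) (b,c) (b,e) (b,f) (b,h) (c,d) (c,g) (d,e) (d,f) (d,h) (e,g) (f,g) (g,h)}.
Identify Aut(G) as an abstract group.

G is 4-regular and bipartite with parts {c, e, f, h} and {a, b, d, g} (each part is independent and every cross-pair is an edge), so G = K_{4,4}. Each part can be permuted independently (S_4 × S_4) and the two equal-size parts can also be swapped, giving (S_4 × S_4) ⋊ Z_2 of order 2·(4!)² = 1152.

(S_4 × S_4) ⋊ Z_2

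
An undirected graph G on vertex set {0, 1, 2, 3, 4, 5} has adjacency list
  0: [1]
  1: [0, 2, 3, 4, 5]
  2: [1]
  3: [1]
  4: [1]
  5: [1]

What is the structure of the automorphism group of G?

Vertex 1 has degree 5 and every other vertex has degree 1, so G is the star K_{1,5} with centre 1. Any automorphism fixes the centre and permutes the 5 leaves freely, so Aut(G) ≅ S_5 of order 5! = 120.

the symmetric group on 5 letters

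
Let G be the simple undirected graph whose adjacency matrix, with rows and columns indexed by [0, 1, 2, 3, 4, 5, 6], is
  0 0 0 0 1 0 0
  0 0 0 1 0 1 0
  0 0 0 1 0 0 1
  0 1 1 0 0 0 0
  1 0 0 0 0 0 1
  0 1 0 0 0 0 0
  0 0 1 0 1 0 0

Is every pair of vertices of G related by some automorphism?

Automorphisms preserve degree, but G has vertices of degree 1 and vertices of degree 2; no automorphism maps one to the other, so G is not vertex-transitive.

No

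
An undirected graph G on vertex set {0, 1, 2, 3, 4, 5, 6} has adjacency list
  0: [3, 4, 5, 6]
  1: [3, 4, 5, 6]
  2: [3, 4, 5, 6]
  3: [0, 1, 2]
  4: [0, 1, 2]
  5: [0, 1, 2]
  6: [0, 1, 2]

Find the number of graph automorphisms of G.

The vertices split by degree into {0, 1, 2} (degree 4) and {3, 4, 5, 6} (degree 3); every edge runs between the two parts, so G is the complete bipartite graph K_{3,4}. The parts have unequal sizes, so no automorphism swaps them; each part is permuted independently, giving S_3 × S_4 of order 3!·4! = 144.

144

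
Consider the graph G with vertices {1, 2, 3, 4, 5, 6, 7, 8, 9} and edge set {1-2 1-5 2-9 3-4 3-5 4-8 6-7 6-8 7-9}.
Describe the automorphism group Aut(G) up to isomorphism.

G is 2-regular and connected on 9 vertices, i.e. the cycle C_9. C_9 has 9 rotations and 9 reflections, so Aut(C_9) ≅ D_9 of order 18.

D_9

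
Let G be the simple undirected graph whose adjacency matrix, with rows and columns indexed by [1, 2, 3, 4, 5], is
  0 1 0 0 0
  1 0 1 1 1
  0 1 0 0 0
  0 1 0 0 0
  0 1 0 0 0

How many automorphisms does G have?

Vertex 2 has degree 4 and every other vertex has degree 1, so G is the star K_{1,4} with centre 2. Any automorphism fixes the centre and permutes the 4 leaves freely, so Aut(G) ≅ S_4 of order 4! = 24.

24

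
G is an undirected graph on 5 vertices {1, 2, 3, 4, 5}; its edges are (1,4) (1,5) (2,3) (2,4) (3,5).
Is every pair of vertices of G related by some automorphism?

Every vertex has degree 2 and the graph is connected, so G is the 5-cycle C_5. The automorphisms of the 5-cycle are exactly the symmetries of a regular 5-gon: the dihedral group D_5, |D_5| = 10. Under this action every vertex can be carried to every other, so G is vertex-transitive.

Yes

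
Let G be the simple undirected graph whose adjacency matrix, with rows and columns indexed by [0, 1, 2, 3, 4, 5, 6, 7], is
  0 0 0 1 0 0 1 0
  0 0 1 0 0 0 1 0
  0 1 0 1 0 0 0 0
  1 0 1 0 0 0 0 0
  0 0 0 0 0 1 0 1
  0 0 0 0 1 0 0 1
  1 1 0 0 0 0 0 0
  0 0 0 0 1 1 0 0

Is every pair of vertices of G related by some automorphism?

G has two connected components, {0, 1, 2, 3, 6} and {4, 5, 7}; each is 2-regular, so G = C_5 ⊔ C_3. The orbit of 0 under Aut(G) is {0, 1, 2, 3, 6}, which does not contain 4, so G is not vertex-transitive.

No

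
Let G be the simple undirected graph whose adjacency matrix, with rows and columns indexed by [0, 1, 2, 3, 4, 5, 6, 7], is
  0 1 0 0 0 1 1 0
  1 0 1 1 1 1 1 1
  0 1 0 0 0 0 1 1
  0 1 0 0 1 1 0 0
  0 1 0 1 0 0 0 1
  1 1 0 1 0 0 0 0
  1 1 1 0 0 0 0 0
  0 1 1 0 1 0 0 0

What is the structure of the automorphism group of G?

D_7

Vertex 1 is the unique vertex of degree 7; the remaining 7 vertices each have degree 3 and induce a cycle, so G is the wheel on 8 vertices with hub 1. Every automorphism fixes the hub and acts on the rim 7-cycle, so Aut(G) ≅ Aut(C_7) = D_7 of order 14.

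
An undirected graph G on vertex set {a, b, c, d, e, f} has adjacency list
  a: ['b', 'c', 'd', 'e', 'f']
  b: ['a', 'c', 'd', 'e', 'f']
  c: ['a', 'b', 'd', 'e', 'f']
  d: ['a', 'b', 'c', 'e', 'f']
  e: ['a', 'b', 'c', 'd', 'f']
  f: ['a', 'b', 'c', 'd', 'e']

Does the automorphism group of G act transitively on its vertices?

Yes

All 6 vertices are pairwise adjacent: G = K_6. Every bijection on the vertex set is an automorphism of K_6; hence Aut(K_6) ≅ S_6, order 720. Under this action every vertex can be carried to every other, so G is vertex-transitive.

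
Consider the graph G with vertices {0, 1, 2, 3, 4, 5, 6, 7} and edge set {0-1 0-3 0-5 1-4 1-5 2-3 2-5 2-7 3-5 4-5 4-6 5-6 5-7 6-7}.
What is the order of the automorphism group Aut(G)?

Vertex 5 is the unique vertex of degree 7; the remaining 7 vertices each have degree 3 and induce a cycle, so G is the wheel on 8 vertices with hub 5. With the hub fixed, the remaining symmetry is that of the rim cycle C_7, giving the dihedral group D_7.

14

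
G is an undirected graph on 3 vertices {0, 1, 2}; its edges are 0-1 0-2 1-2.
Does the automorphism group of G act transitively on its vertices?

Yes

All 3 vertices are pairwise adjacent: G = K_3. Any permutation of the 3 vertices preserves K_3, so Aut(K_3) = S_3 of order 3! = 6. This group acts transitively on the 3 vertices.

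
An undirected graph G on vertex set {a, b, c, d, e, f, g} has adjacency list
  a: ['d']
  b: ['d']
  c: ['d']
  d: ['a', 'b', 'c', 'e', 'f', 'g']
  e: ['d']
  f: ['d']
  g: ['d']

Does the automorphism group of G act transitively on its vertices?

No

Vertex d is the only vertex of degree 6, so every automorphism fixes it; G is not vertex-transitive.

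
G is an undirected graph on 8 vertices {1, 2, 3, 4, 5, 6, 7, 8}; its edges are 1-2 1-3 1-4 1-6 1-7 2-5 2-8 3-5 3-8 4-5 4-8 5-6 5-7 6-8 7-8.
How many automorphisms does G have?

720

The vertices split by degree into {1, 5, 8} (degree 5) and {2, 3, 4, 6, 7} (degree 3); every edge runs between the two parts, so G is the complete bipartite graph K_{3,5}. Automorphisms preserve the bipartition setwise (since the parts differ in size) and act as S_5 × S_3 within it; |Aut| = 720.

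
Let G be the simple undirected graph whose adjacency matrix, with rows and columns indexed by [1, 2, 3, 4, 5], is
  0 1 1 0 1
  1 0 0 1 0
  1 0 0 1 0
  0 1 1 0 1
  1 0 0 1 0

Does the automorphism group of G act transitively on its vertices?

No

Automorphisms preserve degree, but G has vertices of degree 2 and vertices of degree 3; no automorphism maps one to the other, so G is not vertex-transitive.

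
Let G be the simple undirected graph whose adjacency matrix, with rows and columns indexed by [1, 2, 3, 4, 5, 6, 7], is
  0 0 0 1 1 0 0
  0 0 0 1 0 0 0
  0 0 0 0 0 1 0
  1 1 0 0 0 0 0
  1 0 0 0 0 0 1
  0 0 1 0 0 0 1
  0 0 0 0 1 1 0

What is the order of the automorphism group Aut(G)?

2

The degree sequence is [2, 1, 1, 2, 2, 2, 2]; the two degree-1 vertices 2 and 3 are the ends of a path, so G = P_7. The only nontrivial automorphism of a path is the end-to-end reflection, so Aut(G) ≅ Z_2.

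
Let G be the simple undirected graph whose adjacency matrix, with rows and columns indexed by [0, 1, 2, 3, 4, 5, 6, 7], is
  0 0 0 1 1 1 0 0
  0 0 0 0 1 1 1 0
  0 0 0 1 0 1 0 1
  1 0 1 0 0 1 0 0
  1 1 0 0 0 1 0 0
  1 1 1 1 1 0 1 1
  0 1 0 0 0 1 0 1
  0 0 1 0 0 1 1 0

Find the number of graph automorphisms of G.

14

Vertex 5 is the unique vertex of degree 7; the remaining 7 vertices each have degree 3 and induce a cycle, so G is the wheel on 8 vertices with hub 5. Every automorphism fixes the hub and acts on the rim 7-cycle, so Aut(G) ≅ Aut(C_7) = D_7 of order 14.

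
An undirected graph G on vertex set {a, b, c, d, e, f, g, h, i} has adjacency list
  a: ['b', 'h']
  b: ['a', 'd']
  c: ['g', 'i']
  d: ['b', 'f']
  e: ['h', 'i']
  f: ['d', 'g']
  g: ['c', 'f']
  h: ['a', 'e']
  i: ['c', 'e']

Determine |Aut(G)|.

18

Every vertex has degree 2 and the graph is connected, so G is the 9-cycle C_9. C_9 has 9 rotations and 9 reflections, so Aut(C_9) ≅ D_9 of order 18.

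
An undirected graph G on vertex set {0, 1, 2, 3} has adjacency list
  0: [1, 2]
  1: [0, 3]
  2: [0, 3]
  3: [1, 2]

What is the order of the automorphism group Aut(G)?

8

G is 2-regular and bipartite on 2^2 = 4 vertices with girth 4; it is the hypercube graph Q_2. Aut(Q_2) consists of the signed permutations of the 2 coordinate axes: 2! permutations times 2^2 sign flips, so |Aut| = 2^2·2! = 8.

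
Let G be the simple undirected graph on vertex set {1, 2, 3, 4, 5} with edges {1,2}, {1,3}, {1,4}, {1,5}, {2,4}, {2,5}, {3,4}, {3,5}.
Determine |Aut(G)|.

Vertex 1 is the unique vertex of degree 4; the remaining 4 vertices each have degree 3 and induce a cycle, so G is the wheel on 5 vertices with hub 1. With the hub fixed, the remaining symmetry is that of the rim cycle C_4, giving the dihedral group D_4.

8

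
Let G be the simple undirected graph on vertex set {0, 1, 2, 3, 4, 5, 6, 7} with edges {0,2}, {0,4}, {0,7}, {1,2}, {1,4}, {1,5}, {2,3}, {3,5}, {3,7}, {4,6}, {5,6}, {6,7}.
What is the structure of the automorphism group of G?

G is 3-regular and bipartite on 2^3 = 8 vertices with girth 4; it is the hypercube graph Q_3. Aut(Q_3) consists of the signed permutations of the 3 coordinate axes: 3! permutations times 2^3 sign flips, so |Aut| = 2^3·3! = 48.

Z_2^3 ⋊ S_3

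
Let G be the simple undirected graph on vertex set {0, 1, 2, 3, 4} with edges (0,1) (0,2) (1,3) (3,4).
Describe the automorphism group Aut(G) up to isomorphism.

the cyclic group of order 2

The degree sequence is [2, 2, 1, 2, 1]; the two degree-1 vertices 2 and 4 are the ends of a path, so G = P_5. A path has exactly one nontrivial symmetry — reversal — giving Aut(G) of order 2.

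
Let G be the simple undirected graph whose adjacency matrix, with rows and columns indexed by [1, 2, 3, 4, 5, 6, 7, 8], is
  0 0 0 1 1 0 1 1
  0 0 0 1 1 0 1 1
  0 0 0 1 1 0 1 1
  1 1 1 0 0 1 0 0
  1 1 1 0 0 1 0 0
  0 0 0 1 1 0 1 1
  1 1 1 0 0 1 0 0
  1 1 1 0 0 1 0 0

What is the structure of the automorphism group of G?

S_4 ≀ Z_2

G is 4-regular and bipartite with parts {4, 5, 7, 8} and {1, 2, 3, 6} (each part is independent and every cross-pair is an edge), so G = K_{4,4}. Aut(K_{4,4}) is the wreath product S_4 ≀ Z_2: permute within each part, then optionally swap the parts; |Aut| = 2·(4!)² = 1152.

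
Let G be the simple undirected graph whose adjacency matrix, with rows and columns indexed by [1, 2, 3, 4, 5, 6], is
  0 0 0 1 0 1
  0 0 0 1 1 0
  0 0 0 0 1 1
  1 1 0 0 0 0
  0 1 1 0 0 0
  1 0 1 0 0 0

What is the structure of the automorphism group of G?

the dihedral group of order 12

G is 2-regular and connected on 6 vertices, i.e. the cycle C_6. C_6 has 6 rotations and 6 reflections, so Aut(C_6) ≅ D_6 of order 12.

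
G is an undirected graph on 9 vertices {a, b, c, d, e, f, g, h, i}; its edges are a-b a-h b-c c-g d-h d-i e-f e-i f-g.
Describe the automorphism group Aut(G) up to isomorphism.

G is 2-regular and connected on 9 vertices, i.e. the cycle C_9. The automorphisms of the 9-cycle are exactly the symmetries of a regular 9-gon: the dihedral group D_9, |D_9| = 18.

the dihedral group of order 18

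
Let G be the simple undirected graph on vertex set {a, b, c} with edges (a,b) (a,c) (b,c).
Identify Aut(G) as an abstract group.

All 3 vertices are pairwise adjacent: G = K_3. Any permutation of the 3 vertices preserves K_3, so Aut(K_3) = S_3 of order 3! = 6.

the symmetric group on 3 letters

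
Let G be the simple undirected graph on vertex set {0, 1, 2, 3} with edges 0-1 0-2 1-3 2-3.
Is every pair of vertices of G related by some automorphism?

Yes

G is 2-regular and bipartite on 2^2 = 4 vertices with girth 4; it is the hypercube graph Q_2. Aut(Q_2) consists of the signed permutations of the 2 coordinate axes: 2! permutations times 2^2 sign flips, so |Aut| = 2^2·2! = 8. This group acts transitively on the 4 vertices.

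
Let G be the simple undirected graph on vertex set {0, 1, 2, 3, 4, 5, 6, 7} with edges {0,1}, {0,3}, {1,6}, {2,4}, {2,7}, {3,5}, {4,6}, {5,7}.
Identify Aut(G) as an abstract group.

G is 2-regular and connected on 8 vertices, i.e. the cycle C_8. C_8 has 8 rotations and 8 reflections, so Aut(C_8) ≅ D_8 of order 16.

the dihedral group of order 16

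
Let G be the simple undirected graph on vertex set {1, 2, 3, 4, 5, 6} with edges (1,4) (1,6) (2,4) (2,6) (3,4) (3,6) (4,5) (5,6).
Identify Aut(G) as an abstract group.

S_2 × S_4

The vertices split by degree into {4, 6} (degree 4) and {1, 2, 3, 5} (degree 2); every edge runs between the two parts, so G is the complete bipartite graph K_{2,4}. Automorphisms preserve the bipartition setwise (since the parts differ in size) and act as S_2 × S_4 within it; |Aut| = 48.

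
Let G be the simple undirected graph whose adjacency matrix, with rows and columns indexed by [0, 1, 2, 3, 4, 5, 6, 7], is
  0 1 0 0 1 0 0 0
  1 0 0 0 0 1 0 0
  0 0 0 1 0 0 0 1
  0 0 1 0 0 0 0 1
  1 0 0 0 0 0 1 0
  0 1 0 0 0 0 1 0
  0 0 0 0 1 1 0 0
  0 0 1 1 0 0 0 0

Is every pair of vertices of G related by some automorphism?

G has two connected components, {0, 1, 4, 5, 6} and {2, 3, 7}; each is 2-regular, so G = C_5 ⊔ C_3. The orbit of 0 under Aut(G) is {0, 1, 4, 5, 6}, which does not contain 2, so G is not vertex-transitive.

No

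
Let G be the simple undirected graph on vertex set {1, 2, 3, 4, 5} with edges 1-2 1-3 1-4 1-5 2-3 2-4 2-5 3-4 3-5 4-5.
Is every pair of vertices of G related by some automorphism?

Every vertex has degree 4, so G is the complete graph K_5. Any permutation of the 5 vertices preserves K_5, so Aut(K_5) = S_5 of order 5! = 120. Under this action every vertex can be carried to every other, so G is vertex-transitive.

Yes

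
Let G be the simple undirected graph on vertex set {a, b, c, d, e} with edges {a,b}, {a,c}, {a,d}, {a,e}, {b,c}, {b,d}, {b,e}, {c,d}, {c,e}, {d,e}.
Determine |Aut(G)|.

120

All 5 vertices are pairwise adjacent: G = K_5. Any permutation of the 5 vertices preserves K_5, so Aut(K_5) = S_5 of order 5! = 120.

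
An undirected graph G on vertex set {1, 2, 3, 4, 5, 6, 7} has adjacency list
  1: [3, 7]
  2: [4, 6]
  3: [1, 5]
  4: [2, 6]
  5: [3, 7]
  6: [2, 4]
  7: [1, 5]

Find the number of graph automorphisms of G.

48

G has two connected components, {1, 3, 5, 7} and {2, 4, 6}; each is 2-regular, so G = C_4 ⊔ C_3. The components are non-isomorphic (different sizes), so Aut(G) = Aut(C_4) × Aut(C_3) = D_4 × D_3 of order 8·6 = 48.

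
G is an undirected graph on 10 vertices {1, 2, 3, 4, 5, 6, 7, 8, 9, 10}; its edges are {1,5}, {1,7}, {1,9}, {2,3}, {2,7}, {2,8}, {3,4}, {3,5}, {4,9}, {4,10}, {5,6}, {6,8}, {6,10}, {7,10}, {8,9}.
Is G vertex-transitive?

G is 3-regular on 10 vertices with no triangles and no 4-cycles (girth 5): this is the Petersen graph. It is a classical fact that the Petersen graph has automorphism group S_5 (order 120), arising from its description as the Kneser graph K(5,2). This group acts transitively on the 10 vertices.

Yes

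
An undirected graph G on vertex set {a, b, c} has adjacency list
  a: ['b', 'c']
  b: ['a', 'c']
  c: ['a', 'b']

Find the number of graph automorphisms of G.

6

All 3 vertices are pairwise adjacent: G = K_3. Every bijection on the vertex set is an automorphism of K_3; hence Aut(K_3) ≅ S_3, order 6.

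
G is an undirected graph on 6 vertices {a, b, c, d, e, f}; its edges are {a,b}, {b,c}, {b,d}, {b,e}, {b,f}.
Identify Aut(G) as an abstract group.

Vertex b has degree 5 and every other vertex has degree 1, so G is the star K_{1,5} with centre b. The 5 leaves are pairwise interchangeable while the centre is fixed, giving Aut(G) = S_5.

the symmetric group on 5 letters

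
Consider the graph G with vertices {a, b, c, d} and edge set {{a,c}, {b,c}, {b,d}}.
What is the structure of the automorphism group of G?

The degree sequence is [1, 2, 2, 1]; the two degree-1 vertices a and d are the ends of a path, so G = P_4. A path has exactly one nontrivial symmetry — reversal — giving Aut(G) of order 2.

Z_2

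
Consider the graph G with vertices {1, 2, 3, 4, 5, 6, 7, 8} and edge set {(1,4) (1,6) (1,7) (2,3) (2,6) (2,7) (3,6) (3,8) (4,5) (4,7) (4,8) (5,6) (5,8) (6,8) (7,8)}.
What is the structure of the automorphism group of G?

The degree sequence is [3, 3, 3, 4, 3, 5, 4, 5]. Checking the degree-preserving permutations of the vertex set shows that none except the identity preserves every edge, so Aut(G) is trivial.

the trivial group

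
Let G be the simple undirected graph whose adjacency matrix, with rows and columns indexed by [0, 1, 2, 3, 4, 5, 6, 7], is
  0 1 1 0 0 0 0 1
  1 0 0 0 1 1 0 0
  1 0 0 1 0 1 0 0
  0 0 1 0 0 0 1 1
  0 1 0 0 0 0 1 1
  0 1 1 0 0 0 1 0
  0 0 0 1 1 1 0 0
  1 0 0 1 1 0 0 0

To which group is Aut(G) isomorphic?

the hyperoctahedral group B_3

G is 3-regular and bipartite on 2^3 = 8 vertices with girth 4; it is the hypercube graph Q_3. Aut(Q_3) consists of the signed permutations of the 3 coordinate axes: 3! permutations times 2^3 sign flips, so |Aut| = 2^3·3! = 48.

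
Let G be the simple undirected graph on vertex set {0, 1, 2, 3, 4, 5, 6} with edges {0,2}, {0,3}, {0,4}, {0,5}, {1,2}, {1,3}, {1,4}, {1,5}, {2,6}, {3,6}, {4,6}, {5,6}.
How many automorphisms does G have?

The vertices split by degree into {0, 1, 6} (degree 4) and {2, 3, 4, 5} (degree 3); every edge runs between the two parts, so G is the complete bipartite graph K_{3,4}. The parts have unequal sizes, so no automorphism swaps them; each part is permuted independently, giving S_4 × S_3 of order 4!·3! = 144.

144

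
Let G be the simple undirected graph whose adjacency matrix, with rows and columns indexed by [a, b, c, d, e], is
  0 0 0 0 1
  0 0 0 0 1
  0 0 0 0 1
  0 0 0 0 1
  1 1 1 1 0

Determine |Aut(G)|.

24

Vertex e has degree 4 and every other vertex has degree 1, so G is the star K_{1,4} with centre e. The 4 leaves are pairwise interchangeable while the centre is fixed, giving Aut(G) = S_4.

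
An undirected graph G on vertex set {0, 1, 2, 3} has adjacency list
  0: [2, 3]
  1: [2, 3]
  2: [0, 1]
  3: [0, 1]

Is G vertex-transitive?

G is 2-regular and bipartite with parts {0, 1} and {2, 3} (each part is independent and every cross-pair is an edge), so G = K_{2,2}. Each part can be permuted independently (S_2 × S_2) and the two equal-size parts can also be swapped, giving (S_2 × S_2) ⋊ Z_2 of order 2·(2!)² = 8. Under this action every vertex can be carried to every other, so G is vertex-transitive.

Yes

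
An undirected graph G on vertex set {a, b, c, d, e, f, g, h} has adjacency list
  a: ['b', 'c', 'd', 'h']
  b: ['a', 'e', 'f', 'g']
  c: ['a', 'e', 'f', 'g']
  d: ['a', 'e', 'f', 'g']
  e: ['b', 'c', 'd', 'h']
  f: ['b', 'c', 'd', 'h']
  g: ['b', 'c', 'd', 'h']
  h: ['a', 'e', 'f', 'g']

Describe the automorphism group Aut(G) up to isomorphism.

G is 4-regular and bipartite with parts {b, c, d, h} and {a, e, f, g} (each part is independent and every cross-pair is an edge), so G = K_{4,4}. Aut(K_{4,4}) is the wreath product S_4 ≀ Z_2: permute within each part, then optionally swap the parts; |Aut| = 2·(4!)² = 1152.

S_4 ≀ Z_2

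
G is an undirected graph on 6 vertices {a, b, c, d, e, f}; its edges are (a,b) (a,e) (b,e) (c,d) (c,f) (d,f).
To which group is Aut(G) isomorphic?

D_3 ≀ Z_2

G has two connected components, {a, b, e} and {c, d, f}; each is 2-regular, so G = C_3 ⊔ C_3. Aut of a disjoint union of two copies of C_3 is the wreath product D_3 ≀ Z_2, of order 2·6² = 72.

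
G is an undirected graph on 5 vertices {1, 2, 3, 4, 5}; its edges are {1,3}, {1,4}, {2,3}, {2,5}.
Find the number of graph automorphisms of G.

The degree sequence is [2, 2, 2, 1, 1]; the two degree-1 vertices 4 and 5 are the ends of a path, so G = P_5. The only nontrivial automorphism of a path is the end-to-end reflection, so Aut(G) ≅ Z_2.

2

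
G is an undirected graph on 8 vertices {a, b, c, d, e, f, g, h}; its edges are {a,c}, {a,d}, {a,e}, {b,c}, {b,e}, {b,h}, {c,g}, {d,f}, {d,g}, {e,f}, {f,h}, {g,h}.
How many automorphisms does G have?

48

G is 3-regular and bipartite on 2^3 = 8 vertices with girth 4; it is the hypercube graph Q_3. The symmetry group of the 3-cube is the hyperoctahedral group B_3 = Z_2 ≀ S_3, of order 2^3·3! = 48.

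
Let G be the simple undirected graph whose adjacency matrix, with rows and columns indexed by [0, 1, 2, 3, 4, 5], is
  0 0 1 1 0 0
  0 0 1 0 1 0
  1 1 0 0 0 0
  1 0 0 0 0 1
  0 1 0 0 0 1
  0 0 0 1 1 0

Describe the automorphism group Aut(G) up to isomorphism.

D_6

G is 2-regular and connected on 6 vertices, i.e. the cycle C_6. C_6 has 6 rotations and 6 reflections, so Aut(C_6) ≅ D_6 of order 12.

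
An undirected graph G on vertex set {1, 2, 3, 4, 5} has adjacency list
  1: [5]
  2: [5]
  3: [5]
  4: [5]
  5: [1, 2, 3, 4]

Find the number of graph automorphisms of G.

Vertex 5 has degree 4 and every other vertex has degree 1, so G is the star K_{1,4} with centre 5. The 4 leaves are pairwise interchangeable while the centre is fixed, giving Aut(G) = S_4.

24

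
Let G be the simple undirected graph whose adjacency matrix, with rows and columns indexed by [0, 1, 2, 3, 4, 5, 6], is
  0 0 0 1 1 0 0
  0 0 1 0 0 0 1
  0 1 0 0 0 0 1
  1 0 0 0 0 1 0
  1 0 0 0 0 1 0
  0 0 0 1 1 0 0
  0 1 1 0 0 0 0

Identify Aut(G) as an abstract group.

D_4 × D_3

G has two connected components, {0, 3, 4, 5} and {1, 2, 6}; each is 2-regular, so G = C_4 ⊔ C_3. No automorphism exchanges components of different sizes, hence Aut(G) is the direct product D_4 × D_3, order 48.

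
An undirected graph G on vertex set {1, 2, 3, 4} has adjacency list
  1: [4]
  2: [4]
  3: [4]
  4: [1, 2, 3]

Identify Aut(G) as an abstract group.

S_3

Vertex 4 has degree 3 and every other vertex has degree 1, so G is the star K_{1,3} with centre 4. Any automorphism fixes the centre and permutes the 3 leaves freely, so Aut(G) ≅ S_3 of order 3! = 6.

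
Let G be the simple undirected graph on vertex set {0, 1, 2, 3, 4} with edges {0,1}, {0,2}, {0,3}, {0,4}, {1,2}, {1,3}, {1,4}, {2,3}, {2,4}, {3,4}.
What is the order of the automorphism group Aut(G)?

120

All 5 vertices are pairwise adjacent: G = K_5. Every bijection on the vertex set is an automorphism of K_5; hence Aut(K_5) ≅ S_5, order 120.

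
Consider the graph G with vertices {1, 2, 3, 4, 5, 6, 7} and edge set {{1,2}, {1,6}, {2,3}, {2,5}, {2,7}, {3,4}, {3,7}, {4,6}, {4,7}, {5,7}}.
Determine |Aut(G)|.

Degrees alone do not determine every vertex (e.g. 1 and 5 both have degree 2), but their neighbour-degree multisets differ: N(1) has degrees [2, 4] while N(5) has degrees [4, 4]. Repeating this refinement separates all vertices, so the only automorphism is the identity.

1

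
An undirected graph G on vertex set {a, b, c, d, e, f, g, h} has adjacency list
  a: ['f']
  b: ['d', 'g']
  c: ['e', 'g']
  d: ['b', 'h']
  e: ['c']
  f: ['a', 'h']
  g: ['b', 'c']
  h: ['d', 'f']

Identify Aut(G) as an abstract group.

Z_2

The degree sequence is [1, 2, 2, 2, 1, 2, 2, 2]; the two degree-1 vertices a and e are the ends of a path, so G = P_8. The only nontrivial automorphism of a path is the end-to-end reflection, so Aut(G) ≅ Z_2.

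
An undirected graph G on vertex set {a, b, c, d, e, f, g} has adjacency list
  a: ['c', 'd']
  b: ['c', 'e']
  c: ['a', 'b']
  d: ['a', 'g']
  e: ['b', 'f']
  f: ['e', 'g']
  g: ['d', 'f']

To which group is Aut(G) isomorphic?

G is 2-regular and connected on 7 vertices, i.e. the cycle C_7. C_7 has 7 rotations and 7 reflections, so Aut(C_7) ≅ D_7 of order 14.

the dihedral group of order 14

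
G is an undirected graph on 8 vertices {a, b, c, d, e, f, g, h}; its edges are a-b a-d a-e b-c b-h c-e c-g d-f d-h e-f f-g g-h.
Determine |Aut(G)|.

G is 3-regular and bipartite on 2^3 = 8 vertices with girth 4; it is the hypercube graph Q_3. Aut(Q_3) consists of the signed permutations of the 3 coordinate axes: 3! permutations times 2^3 sign flips, so |Aut| = 2^3·3! = 48.

48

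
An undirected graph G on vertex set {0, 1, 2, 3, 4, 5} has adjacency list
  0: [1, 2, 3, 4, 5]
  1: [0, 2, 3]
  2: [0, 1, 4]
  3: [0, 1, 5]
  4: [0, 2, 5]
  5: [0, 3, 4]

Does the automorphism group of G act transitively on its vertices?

No

Vertex 0 is the only vertex of degree 5, so every automorphism fixes it; G is not vertex-transitive.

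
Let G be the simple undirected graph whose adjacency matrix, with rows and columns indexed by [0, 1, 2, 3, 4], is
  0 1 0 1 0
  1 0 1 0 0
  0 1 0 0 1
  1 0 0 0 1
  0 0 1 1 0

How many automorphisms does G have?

Every vertex has degree 2 and the graph is connected, so G is the 5-cycle C_5. C_5 has 5 rotations and 5 reflections, so Aut(C_5) ≅ D_5 of order 10.

10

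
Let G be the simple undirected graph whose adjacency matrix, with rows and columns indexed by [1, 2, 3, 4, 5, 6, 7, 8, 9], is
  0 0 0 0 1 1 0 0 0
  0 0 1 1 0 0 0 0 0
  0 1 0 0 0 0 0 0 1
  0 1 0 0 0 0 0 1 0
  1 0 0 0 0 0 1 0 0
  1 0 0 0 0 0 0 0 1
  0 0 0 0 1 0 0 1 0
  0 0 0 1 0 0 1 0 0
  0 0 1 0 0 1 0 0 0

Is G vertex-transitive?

Yes

G is 2-regular and connected on 9 vertices, i.e. the cycle C_9. C_9 has 9 rotations and 9 reflections, so Aut(C_9) ≅ D_9 of order 18. Under this action every vertex can be carried to every other, so G is vertex-transitive.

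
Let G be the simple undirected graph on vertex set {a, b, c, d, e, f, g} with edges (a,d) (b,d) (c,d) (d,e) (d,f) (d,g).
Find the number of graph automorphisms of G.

Vertex d has degree 6 and every other vertex has degree 1, so G is the star K_{1,6} with centre d. The 6 leaves are pairwise interchangeable while the centre is fixed, giving Aut(G) = S_6.

720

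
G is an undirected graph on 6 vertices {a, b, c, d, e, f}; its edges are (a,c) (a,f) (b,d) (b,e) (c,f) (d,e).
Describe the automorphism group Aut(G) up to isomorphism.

G has two connected components, {a, c, f} and {b, d, e}; each is 2-regular, so G = C_3 ⊔ C_3. With two isomorphic components, Aut(G) = Aut(C_3) ≀ S_2 = (D_3 × D_3) ⋊ Z_2: permute each cycle by D_3, then optionally swap the two cycles. Order 2·(2·3)² = 72.

D_3 ≀ Z_2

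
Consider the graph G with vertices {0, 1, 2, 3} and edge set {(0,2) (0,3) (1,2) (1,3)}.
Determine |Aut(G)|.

Every vertex has degree 2 and the graph is connected, so G is the 4-cycle C_4. C_4 has 4 rotations and 4 reflections, so Aut(C_4) ≅ D_4 of order 8.

8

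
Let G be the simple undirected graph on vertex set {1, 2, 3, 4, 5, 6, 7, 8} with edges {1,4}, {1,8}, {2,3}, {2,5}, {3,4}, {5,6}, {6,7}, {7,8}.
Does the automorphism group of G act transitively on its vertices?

Yes

Every vertex has degree 2 and the graph is connected, so G is the 8-cycle C_8. The automorphisms of the 8-cycle are exactly the symmetries of a regular 8-gon: the dihedral group D_8, |D_8| = 16. This group acts transitively on the 8 vertices.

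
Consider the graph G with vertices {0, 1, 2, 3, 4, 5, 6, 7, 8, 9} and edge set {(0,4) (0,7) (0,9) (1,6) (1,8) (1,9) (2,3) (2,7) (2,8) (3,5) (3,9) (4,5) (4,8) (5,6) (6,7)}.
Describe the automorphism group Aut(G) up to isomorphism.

S_5

G is 3-regular on 10 vertices with no triangles and no 4-cycles (girth 5): this is the Petersen graph. It is a classical fact that the Petersen graph has automorphism group S_5 (order 120), arising from its description as the Kneser graph K(5,2).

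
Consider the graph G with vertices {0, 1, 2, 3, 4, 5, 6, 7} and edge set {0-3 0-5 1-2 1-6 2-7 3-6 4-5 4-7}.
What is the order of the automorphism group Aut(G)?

G is 2-regular and connected on 8 vertices, i.e. the cycle C_8. The automorphisms of the 8-cycle are exactly the symmetries of a regular 8-gon: the dihedral group D_8, |D_8| = 16.

16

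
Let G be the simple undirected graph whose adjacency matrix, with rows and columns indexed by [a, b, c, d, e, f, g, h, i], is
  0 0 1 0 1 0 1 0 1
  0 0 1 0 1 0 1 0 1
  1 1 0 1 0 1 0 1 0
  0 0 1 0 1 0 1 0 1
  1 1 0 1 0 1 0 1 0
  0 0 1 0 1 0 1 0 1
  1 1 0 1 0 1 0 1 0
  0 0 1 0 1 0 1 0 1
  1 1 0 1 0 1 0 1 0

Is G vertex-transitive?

Automorphisms preserve degree, but G has vertices of degree 4 and vertices of degree 5; no automorphism maps one to the other, so G is not vertex-transitive.

No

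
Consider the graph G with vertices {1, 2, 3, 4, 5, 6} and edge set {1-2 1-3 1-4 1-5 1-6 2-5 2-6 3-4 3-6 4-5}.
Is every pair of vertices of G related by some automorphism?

Vertex 1 is the only vertex of degree 5, so every automorphism fixes it; G is not vertex-transitive.

No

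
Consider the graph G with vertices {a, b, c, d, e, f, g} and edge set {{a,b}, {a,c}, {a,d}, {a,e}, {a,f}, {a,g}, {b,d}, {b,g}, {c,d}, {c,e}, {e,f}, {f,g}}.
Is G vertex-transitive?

Vertex a is the only vertex of degree 6, so every automorphism fixes it; G is not vertex-transitive.

No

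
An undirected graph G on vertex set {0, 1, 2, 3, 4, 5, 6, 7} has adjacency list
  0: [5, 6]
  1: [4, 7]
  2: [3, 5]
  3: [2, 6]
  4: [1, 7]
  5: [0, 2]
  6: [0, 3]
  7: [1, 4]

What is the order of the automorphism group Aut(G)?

60

G has two connected components, {0, 2, 3, 5, 6} and {1, 4, 7}; each is 2-regular, so G = C_5 ⊔ C_3. No automorphism exchanges components of different sizes, hence Aut(G) is the direct product D_5 × D_3, order 60.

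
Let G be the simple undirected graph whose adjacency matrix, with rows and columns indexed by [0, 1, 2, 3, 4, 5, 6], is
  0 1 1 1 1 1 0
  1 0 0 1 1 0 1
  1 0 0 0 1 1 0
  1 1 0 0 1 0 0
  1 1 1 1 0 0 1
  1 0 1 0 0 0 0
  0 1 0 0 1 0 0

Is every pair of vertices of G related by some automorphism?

No

Vertex 1 is the only vertex of degree 4, so every automorphism fixes it; G is not vertex-transitive.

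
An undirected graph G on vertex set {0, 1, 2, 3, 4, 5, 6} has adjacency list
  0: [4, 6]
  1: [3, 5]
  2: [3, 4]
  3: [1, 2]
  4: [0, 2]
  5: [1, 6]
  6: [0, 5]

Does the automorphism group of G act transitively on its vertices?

Yes

G is 2-regular and connected on 7 vertices, i.e. the cycle C_7. The automorphisms of the 7-cycle are exactly the symmetries of a regular 7-gon: the dihedral group D_7, |D_7| = 14. Under this action every vertex can be carried to every other, so G is vertex-transitive.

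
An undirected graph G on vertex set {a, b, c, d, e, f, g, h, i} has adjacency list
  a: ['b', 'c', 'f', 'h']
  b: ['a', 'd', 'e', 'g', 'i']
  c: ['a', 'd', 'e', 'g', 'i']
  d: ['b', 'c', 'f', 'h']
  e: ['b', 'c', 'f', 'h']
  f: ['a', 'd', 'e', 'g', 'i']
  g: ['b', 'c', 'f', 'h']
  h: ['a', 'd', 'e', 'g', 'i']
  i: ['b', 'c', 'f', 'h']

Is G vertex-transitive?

Automorphisms preserve degree, but G has vertices of degree 4 and vertices of degree 5; no automorphism maps one to the other, so G is not vertex-transitive.

No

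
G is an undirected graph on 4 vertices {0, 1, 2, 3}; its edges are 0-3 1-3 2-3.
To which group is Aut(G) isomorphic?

S_3

Vertex 3 has degree 3 and every other vertex has degree 1, so G is the star K_{1,3} with centre 3. The 3 leaves are pairwise interchangeable while the centre is fixed, giving Aut(G) = S_3.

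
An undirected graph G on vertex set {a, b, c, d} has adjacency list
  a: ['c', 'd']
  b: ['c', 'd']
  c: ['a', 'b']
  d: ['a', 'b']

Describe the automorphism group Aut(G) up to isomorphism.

the dihedral group of order 8

G is 2-regular and bipartite on 2^2 = 4 vertices with girth 4; it is the hypercube graph Q_2. The symmetry group of the 2-cube is the hyperoctahedral group B_2 = Z_2 ≀ S_2, of order 2^2·2! = 8.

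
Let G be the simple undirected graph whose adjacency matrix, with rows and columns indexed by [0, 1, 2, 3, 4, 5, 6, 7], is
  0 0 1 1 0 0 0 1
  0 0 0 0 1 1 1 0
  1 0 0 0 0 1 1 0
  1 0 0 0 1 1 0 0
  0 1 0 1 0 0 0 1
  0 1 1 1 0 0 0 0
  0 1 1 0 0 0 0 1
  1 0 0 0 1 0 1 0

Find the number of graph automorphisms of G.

48

G is 3-regular and bipartite on 2^3 = 8 vertices with girth 4; it is the hypercube graph Q_3. Aut(Q_3) consists of the signed permutations of the 3 coordinate axes: 3! permutations times 2^3 sign flips, so |Aut| = 2^3·3! = 48.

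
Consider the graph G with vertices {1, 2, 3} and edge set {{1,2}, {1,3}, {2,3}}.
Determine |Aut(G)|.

All 3 vertices are pairwise adjacent: G = K_3. Every bijection on the vertex set is an automorphism of K_3; hence Aut(K_3) ≅ S_3, order 6.

6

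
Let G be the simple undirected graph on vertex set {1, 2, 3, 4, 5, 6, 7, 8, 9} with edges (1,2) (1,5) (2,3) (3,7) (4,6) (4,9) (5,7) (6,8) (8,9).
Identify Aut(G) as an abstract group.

G has two connected components, {1, 2, 3, 5, 7} and {4, 6, 8, 9}; each is 2-regular, so G = C_5 ⊔ C_4. The components are non-isomorphic (different sizes), so Aut(G) = Aut(C_5) × Aut(C_4) = D_5 × D_4 of order 10·8 = 80.

D_5 × D_4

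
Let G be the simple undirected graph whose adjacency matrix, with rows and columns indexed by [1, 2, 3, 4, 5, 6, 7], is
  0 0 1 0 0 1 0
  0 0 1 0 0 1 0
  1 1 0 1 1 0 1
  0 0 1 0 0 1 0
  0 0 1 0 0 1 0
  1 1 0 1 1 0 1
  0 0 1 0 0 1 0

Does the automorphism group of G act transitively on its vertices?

No

Automorphisms preserve degree, but G has vertices of degree 2 and vertices of degree 5; no automorphism maps one to the other, so G is not vertex-transitive.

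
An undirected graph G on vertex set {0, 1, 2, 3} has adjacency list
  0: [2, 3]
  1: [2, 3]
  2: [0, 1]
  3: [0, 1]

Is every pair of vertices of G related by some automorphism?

G is 2-regular and connected on 4 vertices, i.e. the cycle C_4. The automorphisms of the 4-cycle are exactly the symmetries of a regular 4-gon: the dihedral group D_4, |D_4| = 8. This group acts transitively on the 4 vertices.

Yes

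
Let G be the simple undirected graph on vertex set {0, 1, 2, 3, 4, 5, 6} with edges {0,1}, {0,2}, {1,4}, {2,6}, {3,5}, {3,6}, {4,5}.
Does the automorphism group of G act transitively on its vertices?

Yes

Every vertex has degree 2 and the graph is connected, so G is the 7-cycle C_7. C_7 has 7 rotations and 7 reflections, so Aut(C_7) ≅ D_7 of order 14. Under this action every vertex can be carried to every other, so G is vertex-transitive.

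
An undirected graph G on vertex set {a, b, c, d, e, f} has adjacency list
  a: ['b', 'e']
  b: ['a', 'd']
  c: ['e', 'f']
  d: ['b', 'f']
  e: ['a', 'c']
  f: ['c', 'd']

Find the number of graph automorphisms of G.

Every vertex has degree 2 and the graph is connected, so G is the 6-cycle C_6. The automorphisms of the 6-cycle are exactly the symmetries of a regular 6-gon: the dihedral group D_6, |D_6| = 12.

12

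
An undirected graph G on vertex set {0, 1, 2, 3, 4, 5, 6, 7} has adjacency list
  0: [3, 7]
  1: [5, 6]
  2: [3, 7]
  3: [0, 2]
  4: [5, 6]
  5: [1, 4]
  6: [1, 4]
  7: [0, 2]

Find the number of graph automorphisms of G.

G has two connected components, {0, 2, 3, 7} and {1, 4, 5, 6}; each is 2-regular, so G = C_4 ⊔ C_4. With two isomorphic components, Aut(G) = Aut(C_4) ≀ S_2 = (D_4 × D_4) ⋊ Z_2: permute each cycle by D_4, then optionally swap the two cycles. Order 2·(2·4)² = 128.

128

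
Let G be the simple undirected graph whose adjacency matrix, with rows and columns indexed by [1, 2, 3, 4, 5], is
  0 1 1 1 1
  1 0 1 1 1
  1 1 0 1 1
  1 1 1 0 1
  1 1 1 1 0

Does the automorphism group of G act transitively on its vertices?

Yes

All 5 vertices are pairwise adjacent: G = K_5. Any permutation of the 5 vertices preserves K_5, so Aut(K_5) = S_5 of order 5! = 120. This group acts transitively on the 5 vertices.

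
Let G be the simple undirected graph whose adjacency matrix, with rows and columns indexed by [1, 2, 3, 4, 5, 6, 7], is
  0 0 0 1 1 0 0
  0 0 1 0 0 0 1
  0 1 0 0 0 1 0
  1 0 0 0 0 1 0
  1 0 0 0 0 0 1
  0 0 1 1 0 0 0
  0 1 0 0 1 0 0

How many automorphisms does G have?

14

Every vertex has degree 2 and the graph is connected, so G is the 7-cycle C_7. C_7 has 7 rotations and 7 reflections, so Aut(C_7) ≅ D_7 of order 14.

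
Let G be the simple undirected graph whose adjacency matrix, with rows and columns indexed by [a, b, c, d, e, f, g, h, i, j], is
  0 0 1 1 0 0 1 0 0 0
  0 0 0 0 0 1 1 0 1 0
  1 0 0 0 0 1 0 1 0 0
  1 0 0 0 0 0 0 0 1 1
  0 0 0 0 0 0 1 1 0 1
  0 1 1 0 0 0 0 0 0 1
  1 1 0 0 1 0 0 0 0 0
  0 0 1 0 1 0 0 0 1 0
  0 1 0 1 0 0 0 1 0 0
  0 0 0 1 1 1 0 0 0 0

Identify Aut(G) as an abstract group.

G is 3-regular on 10 vertices with no triangles and no 4-cycles (girth 5): this is the Petersen graph. It is a classical fact that the Petersen graph has automorphism group S_5 (order 120), arising from its description as the Kneser graph K(5,2).

the symmetric group S_5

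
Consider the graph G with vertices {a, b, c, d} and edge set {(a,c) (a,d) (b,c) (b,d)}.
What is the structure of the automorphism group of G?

G is 2-regular and bipartite on 2^2 = 4 vertices with girth 4; it is the hypercube graph Q_2. Aut(Q_2) consists of the signed permutations of the 2 coordinate axes: 2! permutations times 2^2 sign flips, so |Aut| = 2^2·2! = 8.

Z_2^2 ⋊ S_2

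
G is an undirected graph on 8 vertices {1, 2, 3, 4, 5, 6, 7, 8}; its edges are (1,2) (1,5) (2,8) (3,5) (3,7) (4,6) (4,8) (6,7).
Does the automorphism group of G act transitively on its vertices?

Yes

G is 2-regular and connected on 8 vertices, i.e. the cycle C_8. C_8 has 8 rotations and 8 reflections, so Aut(C_8) ≅ D_8 of order 16. This group acts transitively on the 8 vertices.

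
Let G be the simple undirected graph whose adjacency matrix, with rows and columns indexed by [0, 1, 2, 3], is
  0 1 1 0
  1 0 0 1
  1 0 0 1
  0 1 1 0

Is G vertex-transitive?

Yes

G is 2-regular and bipartite on 2^2 = 4 vertices with girth 4; it is the hypercube graph Q_2. The symmetry group of the 2-cube is the hyperoctahedral group B_2 = Z_2 ≀ S_2, of order 2^2·2! = 8. This group acts transitively on the 4 vertices.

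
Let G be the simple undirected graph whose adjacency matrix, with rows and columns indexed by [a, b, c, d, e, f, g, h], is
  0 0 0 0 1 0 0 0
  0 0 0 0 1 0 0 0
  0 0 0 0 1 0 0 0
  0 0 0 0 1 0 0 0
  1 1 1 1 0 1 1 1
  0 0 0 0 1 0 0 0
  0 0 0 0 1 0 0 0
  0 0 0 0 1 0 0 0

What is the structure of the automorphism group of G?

S_7

Vertex e has degree 7 and every other vertex has degree 1, so G is the star K_{1,7} with centre e. Any automorphism fixes the centre and permutes the 7 leaves freely, so Aut(G) ≅ S_7 of order 7! = 5040.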